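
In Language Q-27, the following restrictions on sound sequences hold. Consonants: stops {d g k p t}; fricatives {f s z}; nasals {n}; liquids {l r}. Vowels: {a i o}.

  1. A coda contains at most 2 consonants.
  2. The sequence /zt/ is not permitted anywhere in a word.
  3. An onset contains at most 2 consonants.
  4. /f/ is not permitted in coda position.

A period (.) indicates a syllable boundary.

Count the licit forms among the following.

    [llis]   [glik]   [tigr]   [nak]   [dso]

[llis] — σ1 onset /ll/ (2C), coda /s/ ok → licit
[glik] — σ1 onset /gl/ (2C), coda /k/ ok → licit
[tigr] — σ1 onset /t/, coda /gr/ (2C) ok → licit
[nak] — σ1 onset /n/, coda /k/ ok → licit
[dso] — σ1 onset /ds/ (2C), coda /∅/ ok → licit
Licit: [llis], [glik], [tigr], [nak], [dso] → 5.

5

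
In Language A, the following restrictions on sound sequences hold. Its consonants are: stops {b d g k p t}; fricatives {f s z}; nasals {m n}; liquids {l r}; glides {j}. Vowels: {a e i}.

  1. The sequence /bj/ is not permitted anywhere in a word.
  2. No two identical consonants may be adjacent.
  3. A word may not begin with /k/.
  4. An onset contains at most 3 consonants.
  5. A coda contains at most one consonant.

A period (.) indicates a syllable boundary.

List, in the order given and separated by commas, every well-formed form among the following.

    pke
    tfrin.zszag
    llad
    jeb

pke — σ1 onset /pk/ (2C), coda /∅/ ok → well-formed
tfrin.zszag — σ1 onset /tfr/ (3C), coda /n/ ok; σ2 onset /zsz/ (3C), coda /g/ ok → well-formed
llad — violates constraint 2: adjacent identical consonants /ll/ → ill-formed
jeb — σ1 onset /j/, coda /b/ ok → well-formed

pke, tfrin.zszag, jeb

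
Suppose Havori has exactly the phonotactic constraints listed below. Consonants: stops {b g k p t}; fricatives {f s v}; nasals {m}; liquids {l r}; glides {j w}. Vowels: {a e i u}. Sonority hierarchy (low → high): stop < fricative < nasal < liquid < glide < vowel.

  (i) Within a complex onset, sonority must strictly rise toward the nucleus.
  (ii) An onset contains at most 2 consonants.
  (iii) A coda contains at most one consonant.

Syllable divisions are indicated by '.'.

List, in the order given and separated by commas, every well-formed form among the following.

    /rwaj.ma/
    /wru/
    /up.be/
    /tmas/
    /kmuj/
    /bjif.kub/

/rwaj.ma/, /up.be/, /tmas/, /kmuj/, /bjif.kub/

/rwaj.ma/ — σ1 onset /rw/ (4→5 rises), coda /j/ ok; σ2 onset /m/, coda /∅/ ok → well-formed
/wru/ — violates constraint (i): syllable 1 onset /wr/: /w/ (glide, 5) → /r/ (liquid, 4) does not rise → ill-formed
/up.be/ — σ1 onset /∅/, coda /p/ ok; σ2 onset /b/, coda /∅/ ok → well-formed
/tmas/ — σ1 onset /tm/ (1→3 rises), coda /s/ ok → well-formed
/kmuj/ — σ1 onset /km/ (1→3 rises), coda /j/ ok → well-formed
/bjif.kub/ — σ1 onset /bj/ (1→5 rises), coda /f/ ok; σ2 onset /k/, coda /b/ ok → well-formed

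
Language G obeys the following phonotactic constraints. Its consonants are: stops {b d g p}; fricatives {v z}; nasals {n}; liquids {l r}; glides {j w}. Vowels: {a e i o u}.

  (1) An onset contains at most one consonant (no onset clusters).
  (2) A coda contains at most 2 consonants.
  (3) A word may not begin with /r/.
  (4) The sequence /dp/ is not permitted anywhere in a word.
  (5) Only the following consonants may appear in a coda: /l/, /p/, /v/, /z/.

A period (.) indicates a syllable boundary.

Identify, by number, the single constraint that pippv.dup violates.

pippv.dup: syllable 1 coda /ppv/ has 3 consonants (> 2).
This is a violation of constraint 2: "A coda contains at most 2 consonants."
The remaining constraints (1, 3, 4, 5) are satisfied.

2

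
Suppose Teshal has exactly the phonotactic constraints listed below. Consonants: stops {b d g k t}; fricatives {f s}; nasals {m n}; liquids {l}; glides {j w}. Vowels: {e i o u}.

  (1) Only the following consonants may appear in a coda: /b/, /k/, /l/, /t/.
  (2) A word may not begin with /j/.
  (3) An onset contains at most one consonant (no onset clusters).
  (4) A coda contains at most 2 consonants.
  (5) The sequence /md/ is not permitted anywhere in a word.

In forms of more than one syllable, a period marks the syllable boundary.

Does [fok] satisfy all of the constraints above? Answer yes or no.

yes

[fok] — σ1 onset /f/, coda /k/ ok → phonotactically legal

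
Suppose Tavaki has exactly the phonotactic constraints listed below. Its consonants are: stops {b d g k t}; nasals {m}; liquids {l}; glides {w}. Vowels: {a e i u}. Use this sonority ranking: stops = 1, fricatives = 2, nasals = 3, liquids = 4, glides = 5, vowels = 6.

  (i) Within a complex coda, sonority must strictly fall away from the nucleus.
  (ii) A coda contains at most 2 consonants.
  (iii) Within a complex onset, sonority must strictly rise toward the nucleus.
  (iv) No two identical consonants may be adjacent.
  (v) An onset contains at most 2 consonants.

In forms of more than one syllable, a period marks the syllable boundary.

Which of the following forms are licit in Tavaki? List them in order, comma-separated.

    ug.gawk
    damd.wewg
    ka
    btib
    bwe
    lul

ug.gawk — violates constraint (iv): adjacent identical consonants /gg/ → illicit
damd.wewg — σ1 onset /d/, coda /md/ (3→1 falls) ok; σ2 onset /w/, coda /wg/ (5→1 falls) ok → licit
ka — σ1 onset /k/, coda /∅/ ok → licit
btib — violates constraint (iii): syllable 1 onset /bt/: /b/ (stop, 1) → /t/ (stop, 1) does not rise → illicit
bwe — σ1 onset /bw/ (1→5 rises), coda /∅/ ok → licit
lul — σ1 onset /l/, coda /l/ ok → licit

damd.wewg, ka, bwe, lul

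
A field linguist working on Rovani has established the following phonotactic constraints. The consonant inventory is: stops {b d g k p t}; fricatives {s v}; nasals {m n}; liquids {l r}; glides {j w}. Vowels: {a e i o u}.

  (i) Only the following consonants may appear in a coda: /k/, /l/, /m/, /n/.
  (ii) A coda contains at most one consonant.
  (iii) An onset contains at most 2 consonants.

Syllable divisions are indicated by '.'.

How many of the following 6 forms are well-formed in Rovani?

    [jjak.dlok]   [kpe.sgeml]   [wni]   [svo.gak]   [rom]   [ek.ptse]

4

[jjak.dlok] — σ1 onset /jj/ (2C), coda /k/ ok; σ2 onset /dl/ (2C), coda /k/ ok → well-formed
[kpe.sgeml] — violates constraint (ii): syllable 2 coda /ml/ has 2 consonants (> 1) → ill-formed
[wni] — σ1 onset /wn/ (2C), coda /∅/ ok → well-formed
[svo.gak] — σ1 onset /sv/ (2C), coda /∅/ ok; σ2 onset /g/, coda /k/ ok → well-formed
[rom] — σ1 onset /r/, coda /m/ ok → well-formed
[ek.ptse] — violates constraint (iii): syllable 2 onset /pts/ has 3 consonants (> 2) → ill-formed
Well-formed: [jjak.dlok], [wni], [svo.gak], [rom] → 4.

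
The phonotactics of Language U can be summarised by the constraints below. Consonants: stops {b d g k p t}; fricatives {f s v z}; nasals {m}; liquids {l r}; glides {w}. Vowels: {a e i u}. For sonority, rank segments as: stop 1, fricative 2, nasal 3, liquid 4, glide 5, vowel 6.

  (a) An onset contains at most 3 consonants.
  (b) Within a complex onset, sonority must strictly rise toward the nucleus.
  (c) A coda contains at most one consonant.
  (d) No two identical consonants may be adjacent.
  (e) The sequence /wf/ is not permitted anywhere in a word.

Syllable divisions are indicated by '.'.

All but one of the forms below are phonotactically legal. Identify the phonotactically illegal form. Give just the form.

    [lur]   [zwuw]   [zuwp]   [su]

[zuwp]

[lur] — σ1 onset /l/, coda /r/ ok → phonotactically legal
[zwuw] — σ1 onset /zw/ (2→5 rises), coda /w/ ok → phonotactically legal
[zuwp] — violates constraint (c): syllable 1 coda /wp/ has 2 consonants (> 1) → phonotactically illegal
[su] — σ1 onset /s/, coda /∅/ ok → phonotactically legal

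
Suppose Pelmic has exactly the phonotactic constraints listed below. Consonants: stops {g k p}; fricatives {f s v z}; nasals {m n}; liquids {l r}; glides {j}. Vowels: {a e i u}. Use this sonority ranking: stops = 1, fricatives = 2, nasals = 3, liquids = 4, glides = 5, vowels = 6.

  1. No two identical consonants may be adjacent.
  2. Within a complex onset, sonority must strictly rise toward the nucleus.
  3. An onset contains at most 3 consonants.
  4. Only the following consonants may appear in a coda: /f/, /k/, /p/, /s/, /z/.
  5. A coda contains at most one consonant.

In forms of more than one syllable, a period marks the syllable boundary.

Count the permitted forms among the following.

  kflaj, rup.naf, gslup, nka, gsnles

kflaj — violates constraint 4: syllable 1 coda contains /j/, which is not a licensed coda consonant → not permitted
rup.naf — σ1 onset /r/, coda /p/ ok; σ2 onset /n/, coda /f/ ok → permitted
gslup — σ1 onset /gsl/ (1→2→4 rises), coda /p/ ok → permitted
nka — violates constraint 2: syllable 1 onset /nk/: /n/ (nasal, 3) → /k/ (stop, 1) does not rise → not permitted
gsnles — violates constraint 3: syllable 1 onset /gsnl/ has 4 consonants (> 3) → not permitted
Permitted: rup.naf, gslup → 2.

2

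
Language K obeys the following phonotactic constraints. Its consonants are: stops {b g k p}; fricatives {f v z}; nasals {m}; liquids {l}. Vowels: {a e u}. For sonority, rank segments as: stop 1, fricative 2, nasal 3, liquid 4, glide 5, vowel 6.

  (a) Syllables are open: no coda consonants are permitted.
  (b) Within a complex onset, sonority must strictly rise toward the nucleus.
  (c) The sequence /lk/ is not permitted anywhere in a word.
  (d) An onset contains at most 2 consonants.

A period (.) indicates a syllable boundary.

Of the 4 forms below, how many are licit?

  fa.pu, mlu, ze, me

4

fa.pu — σ1 onset /f/, coda /∅/ ok; σ2 onset /p/, coda /∅/ ok → licit
mlu — σ1 onset /ml/ (3→4 rises), coda /∅/ ok → licit
ze — σ1 onset /z/, coda /∅/ ok → licit
me — σ1 onset /m/, coda /∅/ ok → licit
Licit: fa.pu, mlu, ze, me → 4.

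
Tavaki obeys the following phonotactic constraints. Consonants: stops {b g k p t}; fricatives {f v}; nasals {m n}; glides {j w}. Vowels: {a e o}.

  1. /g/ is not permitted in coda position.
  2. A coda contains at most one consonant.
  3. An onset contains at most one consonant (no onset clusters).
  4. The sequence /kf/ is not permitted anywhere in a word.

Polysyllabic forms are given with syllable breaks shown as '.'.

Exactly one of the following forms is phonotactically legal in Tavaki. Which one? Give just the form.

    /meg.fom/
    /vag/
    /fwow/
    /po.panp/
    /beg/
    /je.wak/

/je.wak/

/meg.fom/ — violates constraint 1: syllable 1 coda contains /g/ → phonotactically illegal
/vag/ — violates constraint 1: syllable 1 coda contains /g/ → phonotactically illegal
/fwow/ — violates constraint 3: syllable 1 onset /fw/ has 2 consonants (> 1) → phonotactically illegal
/po.panp/ — violates constraint 2: syllable 2 coda /np/ has 2 consonants (> 1) → phonotactically illegal
/beg/ — violates constraint 1: syllable 1 coda contains /g/ → phonotactically illegal
/je.wak/ — σ1 onset /j/, coda /∅/ ok; σ2 onset /w/, coda /k/ ok → phonotactically legal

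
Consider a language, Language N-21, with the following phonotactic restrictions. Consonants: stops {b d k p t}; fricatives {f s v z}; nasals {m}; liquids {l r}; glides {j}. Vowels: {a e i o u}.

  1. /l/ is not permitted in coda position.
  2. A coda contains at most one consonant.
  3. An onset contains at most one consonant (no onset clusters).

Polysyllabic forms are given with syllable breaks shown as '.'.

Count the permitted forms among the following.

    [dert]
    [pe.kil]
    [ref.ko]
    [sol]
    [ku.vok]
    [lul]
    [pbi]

2

[dert] — violates constraint 2: syllable 1 coda /rt/ has 2 consonants (> 1) → not permitted
[pe.kil] — violates constraint 1: syllable 2 coda contains /l/ → not permitted
[ref.ko] — σ1 onset /r/, coda /f/ ok; σ2 onset /k/, coda /∅/ ok → permitted
[sol] — violates constraint 1: syllable 1 coda contains /l/ → not permitted
[ku.vok] — σ1 onset /k/, coda /∅/ ok; σ2 onset /v/, coda /k/ ok → permitted
[lul] — violates constraint 1: syllable 1 coda contains /l/ → not permitted
[pbi] — violates constraint 3: syllable 1 onset /pb/ has 2 consonants (> 1) → not permitted
Permitted: [ref.ko], [ku.vok] → 2.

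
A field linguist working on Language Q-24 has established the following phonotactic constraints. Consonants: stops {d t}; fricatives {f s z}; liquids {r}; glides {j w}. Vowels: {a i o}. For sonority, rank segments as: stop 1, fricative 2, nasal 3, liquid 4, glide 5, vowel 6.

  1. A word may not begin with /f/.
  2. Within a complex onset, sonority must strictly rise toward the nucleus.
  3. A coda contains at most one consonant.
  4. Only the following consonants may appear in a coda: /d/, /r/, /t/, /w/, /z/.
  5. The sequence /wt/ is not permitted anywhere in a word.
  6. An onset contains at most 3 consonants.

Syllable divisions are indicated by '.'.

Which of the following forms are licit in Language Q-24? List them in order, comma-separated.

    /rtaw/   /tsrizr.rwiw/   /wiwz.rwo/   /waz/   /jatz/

/rtaw/ — violates constraint 2: syllable 1 onset /rt/: /r/ (liquid, 4) → /t/ (stop, 1) does not rise → illicit
/tsrizr.rwiw/ — violates constraint 3: syllable 1 coda /zr/ has 2 consonants (> 1) → illicit
/wiwz.rwo/ — violates constraint 3: syllable 1 coda /wz/ has 2 consonants (> 1) → illicit
/waz/ — σ1 onset /w/, coda /z/ ok → licit
/jatz/ — violates constraint 3: syllable 1 coda /tz/ has 2 consonants (> 1) → illicit

/waz/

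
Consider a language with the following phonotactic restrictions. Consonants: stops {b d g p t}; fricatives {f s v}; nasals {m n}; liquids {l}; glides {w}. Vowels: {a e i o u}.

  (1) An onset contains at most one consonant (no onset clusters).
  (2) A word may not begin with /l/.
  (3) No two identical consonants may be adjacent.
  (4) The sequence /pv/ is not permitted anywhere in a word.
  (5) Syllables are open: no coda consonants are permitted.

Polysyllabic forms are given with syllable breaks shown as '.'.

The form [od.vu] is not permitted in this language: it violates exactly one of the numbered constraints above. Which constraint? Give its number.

[od.vu]: syllable 1 coda /d/ has 1 consonant (> 0).
This is a violation of constraint 5: "Syllables are open: no coda consonants are permitted."
The remaining constraints (1, 2, 3, 4) are satisfied.

5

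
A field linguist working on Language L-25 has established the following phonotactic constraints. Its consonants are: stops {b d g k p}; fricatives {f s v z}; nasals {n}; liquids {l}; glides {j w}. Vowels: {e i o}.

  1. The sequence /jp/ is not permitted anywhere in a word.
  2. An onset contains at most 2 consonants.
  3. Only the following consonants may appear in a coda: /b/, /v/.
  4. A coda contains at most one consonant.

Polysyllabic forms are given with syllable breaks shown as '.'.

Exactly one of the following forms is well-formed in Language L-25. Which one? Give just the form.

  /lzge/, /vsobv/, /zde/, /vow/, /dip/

/zde/

/lzge/ — violates constraint 2: syllable 1 onset /lzg/ has 3 consonants (> 2) → ill-formed
/vsobv/ — violates constraint 4: syllable 1 coda /bv/ has 2 consonants (> 1) → ill-formed
/zde/ — σ1 onset /zd/ (2C), coda /∅/ ok → well-formed
/vow/ — violates constraint 3: syllable 1 coda contains /w/, which is not a licensed coda consonant → ill-formed
/dip/ — violates constraint 3: syllable 1 coda contains /p/, which is not a licensed coda consonant → ill-formed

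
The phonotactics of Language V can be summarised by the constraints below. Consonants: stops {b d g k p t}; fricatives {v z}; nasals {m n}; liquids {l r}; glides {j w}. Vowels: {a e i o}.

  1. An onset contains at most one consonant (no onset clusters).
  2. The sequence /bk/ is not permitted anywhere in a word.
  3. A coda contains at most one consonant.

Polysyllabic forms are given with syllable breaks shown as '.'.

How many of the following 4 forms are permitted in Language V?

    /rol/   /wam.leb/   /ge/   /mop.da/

4

/rol/ — σ1 onset /r/, coda /l/ ok → permitted
/wam.leb/ — σ1 onset /w/, coda /m/ ok; σ2 onset /l/, coda /b/ ok → permitted
/ge/ — σ1 onset /g/, coda /∅/ ok → permitted
/mop.da/ — σ1 onset /m/, coda /p/ ok; σ2 onset /d/, coda /∅/ ok → permitted
Permitted: /rol/, /wam.leb/, /ge/, /mop.da/ → 4.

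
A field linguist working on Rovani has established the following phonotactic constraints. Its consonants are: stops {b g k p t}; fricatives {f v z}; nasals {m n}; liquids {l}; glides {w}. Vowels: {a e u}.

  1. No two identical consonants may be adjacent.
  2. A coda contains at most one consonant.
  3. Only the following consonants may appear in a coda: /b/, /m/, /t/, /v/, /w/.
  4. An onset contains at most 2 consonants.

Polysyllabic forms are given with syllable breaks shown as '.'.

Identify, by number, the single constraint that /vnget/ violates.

/vnget/: syllable 1 onset /vng/ has 3 consonants (> 2).
This is a violation of constraint 4: "An onset contains at most 2 consonants."
The remaining constraints (1, 2, 3) are satisfied.

4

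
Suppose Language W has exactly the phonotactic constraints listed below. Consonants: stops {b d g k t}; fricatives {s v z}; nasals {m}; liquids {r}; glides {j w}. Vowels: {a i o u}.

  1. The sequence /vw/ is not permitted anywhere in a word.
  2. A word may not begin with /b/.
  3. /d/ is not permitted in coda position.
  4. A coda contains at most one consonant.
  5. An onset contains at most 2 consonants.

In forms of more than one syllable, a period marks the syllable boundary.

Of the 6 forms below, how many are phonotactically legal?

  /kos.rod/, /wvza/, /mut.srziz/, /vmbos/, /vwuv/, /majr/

/kos.rod/ — violates constraint 3: syllable 2 coda contains /d/ → phonotactically illegal
/wvza/ — violates constraint 5: syllable 1 onset /wvz/ has 3 consonants (> 2) → phonotactically illegal
/mut.srziz/ — violates constraint 5: syllable 2 onset /srz/ has 3 consonants (> 2) → phonotactically illegal
/vmbos/ — violates constraint 5: syllable 1 onset /vmb/ has 3 consonants (> 2) → phonotactically illegal
/vwuv/ — violates constraint 1: contains banned sequence /vw/ → phonotactically illegal
/majr/ — violates constraint 4: syllable 1 coda /jr/ has 2 consonants (> 1) → phonotactically illegal
No form is phonotactically legal → 0.

0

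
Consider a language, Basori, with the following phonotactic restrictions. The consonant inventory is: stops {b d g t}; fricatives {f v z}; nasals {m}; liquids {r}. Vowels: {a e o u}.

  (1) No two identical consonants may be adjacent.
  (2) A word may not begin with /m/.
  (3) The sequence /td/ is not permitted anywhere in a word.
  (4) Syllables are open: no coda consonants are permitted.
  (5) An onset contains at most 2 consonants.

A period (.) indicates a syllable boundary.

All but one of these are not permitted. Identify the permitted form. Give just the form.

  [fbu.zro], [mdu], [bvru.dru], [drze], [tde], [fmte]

[fbu.zro]

[fbu.zro] — σ1 onset /fb/ (2C), coda /∅/ ok; σ2 onset /zr/ (2C), coda /∅/ ok → permitted
[mdu] — violates constraint 2: word begins with /m/ → not permitted
[bvru.dru] — violates constraint 5: syllable 1 onset /bvr/ has 3 consonants (> 2) → not permitted
[drze] — violates constraint 5: syllable 1 onset /drz/ has 3 consonants (> 2) → not permitted
[tde] — violates constraint 3: contains banned sequence /td/ → not permitted
[fmte] — violates constraint 5: syllable 1 onset /fmt/ has 3 consonants (> 2) → not permitted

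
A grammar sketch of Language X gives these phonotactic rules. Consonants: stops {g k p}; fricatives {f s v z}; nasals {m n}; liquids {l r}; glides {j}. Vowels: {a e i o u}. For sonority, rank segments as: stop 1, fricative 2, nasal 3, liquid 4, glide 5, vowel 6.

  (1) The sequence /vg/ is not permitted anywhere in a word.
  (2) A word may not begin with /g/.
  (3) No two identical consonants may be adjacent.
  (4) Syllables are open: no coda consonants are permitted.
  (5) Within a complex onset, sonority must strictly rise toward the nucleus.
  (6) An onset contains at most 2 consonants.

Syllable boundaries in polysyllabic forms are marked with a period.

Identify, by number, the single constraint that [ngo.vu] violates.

[ngo.vu]: syllable 1 onset /ng/: /n/ (nasal, 3) → /g/ (stop, 1) does not rise.
This is a violation of constraint 5: "Within a complex onset, sonority must strictly rise toward the nucleus."
The remaining constraints (1, 2, 3, 4, 6) are satisfied.

5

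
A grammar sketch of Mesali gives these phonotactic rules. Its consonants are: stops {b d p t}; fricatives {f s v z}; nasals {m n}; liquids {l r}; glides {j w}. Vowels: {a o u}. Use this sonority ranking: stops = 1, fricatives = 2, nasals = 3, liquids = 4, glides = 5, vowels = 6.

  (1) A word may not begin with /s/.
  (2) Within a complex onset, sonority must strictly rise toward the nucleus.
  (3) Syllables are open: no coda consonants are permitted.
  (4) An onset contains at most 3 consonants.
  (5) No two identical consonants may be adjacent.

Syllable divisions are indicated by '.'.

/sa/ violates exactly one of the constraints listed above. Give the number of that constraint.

/sa/: word begins with /s/.
This is a violation of constraint 1: "A word may not begin with /s/."
The remaining constraints (2, 3, 4, 5) are satisfied.

1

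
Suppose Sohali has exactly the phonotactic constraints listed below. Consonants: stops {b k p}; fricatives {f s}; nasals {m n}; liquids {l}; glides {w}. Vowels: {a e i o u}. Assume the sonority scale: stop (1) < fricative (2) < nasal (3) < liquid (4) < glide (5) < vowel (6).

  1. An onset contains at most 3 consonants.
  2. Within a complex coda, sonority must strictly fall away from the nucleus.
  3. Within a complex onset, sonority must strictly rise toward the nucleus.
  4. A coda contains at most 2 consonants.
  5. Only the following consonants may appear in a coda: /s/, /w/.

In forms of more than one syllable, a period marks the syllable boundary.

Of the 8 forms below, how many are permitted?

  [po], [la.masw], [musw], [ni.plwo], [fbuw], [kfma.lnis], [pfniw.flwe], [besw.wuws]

3

[po] — σ1 onset /p/, coda /∅/ ok → permitted
[la.masw] — violates constraint 2: syllable 2 coda /sw/: /s/ (fricative, 2) → /w/ (glide, 5) does not fall → not permitted
[musw] — violates constraint 2: syllable 1 coda /sw/: /s/ (fricative, 2) → /w/ (glide, 5) does not fall → not permitted
[ni.plwo] — σ1 onset /n/, coda /∅/ ok; σ2 onset /plw/ (1→4→5 rises), coda /∅/ ok → permitted
[fbuw] — violates constraint 3: syllable 1 onset /fb/: /f/ (fricative, 2) → /b/ (stop, 1) does not rise → not permitted
[kfma.lnis] — violates constraint 3: syllable 2 onset /ln/: /l/ (liquid, 4) → /n/ (nasal, 3) does not rise → not permitted
[pfniw.flwe] — σ1 onset /pfn/ (1→2→3 rises), coda /w/ ok; σ2 onset /flw/ (2→4→5 rises), coda /∅/ ok → permitted
[besw.wuws] — violates constraint 2: syllable 1 coda /sw/: /s/ (fricative, 2) → /w/ (glide, 5) does not fall → not permitted
Permitted: [po], [ni.plwo], [pfniw.flwe] → 3.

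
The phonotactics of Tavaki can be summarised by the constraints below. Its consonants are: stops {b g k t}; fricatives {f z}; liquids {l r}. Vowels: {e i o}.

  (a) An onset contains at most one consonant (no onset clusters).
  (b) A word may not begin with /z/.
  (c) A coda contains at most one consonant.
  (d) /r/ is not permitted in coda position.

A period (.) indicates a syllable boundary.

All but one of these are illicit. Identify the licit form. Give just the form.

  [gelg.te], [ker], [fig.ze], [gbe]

[gelg.te] — violates constraint (c): syllable 1 coda /lg/ has 2 consonants (> 1) → illicit
[ker] — violates constraint (d): syllable 1 coda contains /r/ → illicit
[fig.ze] — σ1 onset /f/, coda /g/ ok; σ2 onset /z/, coda /∅/ ok → licit
[gbe] — violates constraint (a): syllable 1 onset /gb/ has 2 consonants (> 1) → illicit

[fig.ze]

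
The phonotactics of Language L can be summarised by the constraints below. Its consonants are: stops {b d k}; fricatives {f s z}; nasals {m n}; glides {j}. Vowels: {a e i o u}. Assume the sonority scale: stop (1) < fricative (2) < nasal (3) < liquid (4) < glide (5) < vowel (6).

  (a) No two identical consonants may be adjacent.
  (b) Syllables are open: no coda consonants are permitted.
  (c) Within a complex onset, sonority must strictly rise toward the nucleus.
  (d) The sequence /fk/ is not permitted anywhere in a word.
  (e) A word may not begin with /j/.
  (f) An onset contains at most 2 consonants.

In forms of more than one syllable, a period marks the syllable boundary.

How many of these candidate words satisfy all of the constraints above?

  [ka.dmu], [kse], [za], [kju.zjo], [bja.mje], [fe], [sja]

7

[ka.dmu] — σ1 onset /k/, coda /∅/ ok; σ2 onset /dm/ (1→3 rises), coda /∅/ ok → phonotactically legal
[kse] — σ1 onset /ks/ (1→2 rises), coda /∅/ ok → phonotactically legal
[za] — σ1 onset /z/, coda /∅/ ok → phonotactically legal
[kju.zjo] — σ1 onset /kj/ (1→5 rises), coda /∅/ ok; σ2 onset /zj/ (2→5 rises), coda /∅/ ok → phonotactically legal
[bja.mje] — σ1 onset /bj/ (1→5 rises), coda /∅/ ok; σ2 onset /mj/ (3→5 rises), coda /∅/ ok → phonotactically legal
[fe] — σ1 onset /f/, coda /∅/ ok → phonotactically legal
[sja] — σ1 onset /sj/ (2→5 rises), coda /∅/ ok → phonotactically legal
Phonotactically legal: [ka.dmu], [kse], [za], [kju.zjo], [bja.mje], [fe], [sja] → 7.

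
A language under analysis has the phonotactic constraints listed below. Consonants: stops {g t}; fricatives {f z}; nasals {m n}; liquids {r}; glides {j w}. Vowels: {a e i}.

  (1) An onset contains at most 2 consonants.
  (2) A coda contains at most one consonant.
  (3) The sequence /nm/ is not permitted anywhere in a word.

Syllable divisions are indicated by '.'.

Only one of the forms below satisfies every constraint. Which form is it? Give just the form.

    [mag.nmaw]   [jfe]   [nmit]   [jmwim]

[jfe]

[mag.nmaw] — violates constraint 3: contains banned sequence /nm/ → not permitted
[jfe] — σ1 onset /jf/ (2C), coda /∅/ ok → permitted
[nmit] — violates constraint 3: contains banned sequence /nm/ → not permitted
[jmwim] — violates constraint 1: syllable 1 onset /jmw/ has 3 consonants (> 2) → not permitted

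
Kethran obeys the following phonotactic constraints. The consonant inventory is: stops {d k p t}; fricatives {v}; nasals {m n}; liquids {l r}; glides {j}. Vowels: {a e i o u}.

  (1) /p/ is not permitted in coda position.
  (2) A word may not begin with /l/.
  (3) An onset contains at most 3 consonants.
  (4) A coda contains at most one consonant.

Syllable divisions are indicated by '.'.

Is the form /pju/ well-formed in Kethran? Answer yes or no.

/pju/ — σ1 onset /pj/ (2C), coda /∅/ ok → well-formed

yes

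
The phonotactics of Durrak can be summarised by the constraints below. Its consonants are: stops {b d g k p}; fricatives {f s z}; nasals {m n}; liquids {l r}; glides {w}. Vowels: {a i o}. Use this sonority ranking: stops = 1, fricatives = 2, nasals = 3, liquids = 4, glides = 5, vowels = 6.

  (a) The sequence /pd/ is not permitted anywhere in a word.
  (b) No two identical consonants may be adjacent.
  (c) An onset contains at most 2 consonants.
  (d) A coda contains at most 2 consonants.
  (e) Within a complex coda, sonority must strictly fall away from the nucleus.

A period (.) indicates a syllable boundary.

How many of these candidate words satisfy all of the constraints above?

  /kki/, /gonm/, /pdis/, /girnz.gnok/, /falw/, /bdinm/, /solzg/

/kki/ — violates constraint (b): adjacent identical consonants /kk/ → not permitted
/gonm/ — violates constraint (e): syllable 1 coda /nm/: /n/ (nasal, 3) → /m/ (nasal, 3) does not fall → not permitted
/pdis/ — violates constraint (a): contains banned sequence /pd/ → not permitted
/girnz.gnok/ — violates constraint (d): syllable 1 coda /rnz/ has 3 consonants (> 2) → not permitted
/falw/ — violates constraint (e): syllable 1 coda /lw/: /l/ (liquid, 4) → /w/ (glide, 5) does not fall → not permitted
/bdinm/ — violates constraint (e): syllable 1 coda /nm/: /n/ (nasal, 3) → /m/ (nasal, 3) does not fall → not permitted
/solzg/ — violates constraint (d): syllable 1 coda /lzg/ has 3 consonants (> 2) → not permitted
No form is permitted → 0.

0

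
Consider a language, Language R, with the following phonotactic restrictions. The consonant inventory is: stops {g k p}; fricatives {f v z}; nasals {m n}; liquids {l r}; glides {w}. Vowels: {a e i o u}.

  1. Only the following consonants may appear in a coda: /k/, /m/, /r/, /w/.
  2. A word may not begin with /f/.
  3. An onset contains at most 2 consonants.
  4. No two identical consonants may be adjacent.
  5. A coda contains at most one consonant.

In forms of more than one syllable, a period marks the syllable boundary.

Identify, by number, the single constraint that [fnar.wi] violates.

[fnar.wi]: word begins with /f/.
This is a violation of constraint 2: "A word may not begin with /f/."
The remaining constraints (1, 3, 4, 5) are satisfied.

2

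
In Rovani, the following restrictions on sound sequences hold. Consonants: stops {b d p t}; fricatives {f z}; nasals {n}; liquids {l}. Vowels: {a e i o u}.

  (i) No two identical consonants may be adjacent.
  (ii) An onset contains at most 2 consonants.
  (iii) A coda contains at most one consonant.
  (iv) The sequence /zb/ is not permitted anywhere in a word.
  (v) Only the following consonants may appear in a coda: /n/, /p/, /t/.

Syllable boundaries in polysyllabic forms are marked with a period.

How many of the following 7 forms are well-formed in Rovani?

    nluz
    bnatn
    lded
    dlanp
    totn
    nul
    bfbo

nluz — violates constraint (v): syllable 1 coda contains /z/, which is not a licensed coda consonant → ill-formed
bnatn — violates constraint (iii): syllable 1 coda /tn/ has 2 consonants (> 1) → ill-formed
lded — violates constraint (v): syllable 1 coda contains /d/, which is not a licensed coda consonant → ill-formed
dlanp — violates constraint (iii): syllable 1 coda /np/ has 2 consonants (> 1) → ill-formed
totn — violates constraint (iii): syllable 1 coda /tn/ has 2 consonants (> 1) → ill-formed
nul — violates constraint (v): syllable 1 coda contains /l/, which is not a licensed coda consonant → ill-formed
bfbo — violates constraint (ii): syllable 1 onset /bfb/ has 3 consonants (> 2) → ill-formed
No form is well-formed → 0.

0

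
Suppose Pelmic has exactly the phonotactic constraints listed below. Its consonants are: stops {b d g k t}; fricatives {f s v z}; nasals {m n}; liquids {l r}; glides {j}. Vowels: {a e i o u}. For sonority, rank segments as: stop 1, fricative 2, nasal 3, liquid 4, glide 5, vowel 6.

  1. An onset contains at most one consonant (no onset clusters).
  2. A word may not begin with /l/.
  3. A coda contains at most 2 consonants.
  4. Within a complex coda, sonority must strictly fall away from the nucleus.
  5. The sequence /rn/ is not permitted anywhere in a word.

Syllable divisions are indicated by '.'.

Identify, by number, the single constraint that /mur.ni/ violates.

5

/mur.ni/: contains banned sequence /rn/.
This is a violation of constraint 5: "The sequence /rn/ is not permitted anywhere in a word."
The remaining constraints (1, 2, 3, 4) are satisfied.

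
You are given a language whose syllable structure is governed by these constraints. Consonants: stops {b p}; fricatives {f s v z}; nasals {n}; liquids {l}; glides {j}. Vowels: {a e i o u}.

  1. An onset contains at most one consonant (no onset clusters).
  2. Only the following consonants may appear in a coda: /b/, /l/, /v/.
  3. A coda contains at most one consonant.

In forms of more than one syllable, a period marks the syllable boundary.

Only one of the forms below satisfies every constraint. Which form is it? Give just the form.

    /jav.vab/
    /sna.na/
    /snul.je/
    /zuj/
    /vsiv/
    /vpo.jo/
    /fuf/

/jav.vab/

/jav.vab/ — σ1 onset /j/, coda /v/ ok; σ2 onset /v/, coda /b/ ok → permitted
/sna.na/ — violates constraint 1: syllable 1 onset /sn/ has 2 consonants (> 1) → not permitted
/snul.je/ — violates constraint 1: syllable 1 onset /sn/ has 2 consonants (> 1) → not permitted
/zuj/ — violates constraint 2: syllable 1 coda contains /j/, which is not a licensed coda consonant → not permitted
/vsiv/ — violates constraint 1: syllable 1 onset /vs/ has 2 consonants (> 1) → not permitted
/vpo.jo/ — violates constraint 1: syllable 1 onset /vp/ has 2 consonants (> 1) → not permitted
/fuf/ — violates constraint 2: syllable 1 coda contains /f/, which is not a licensed coda consonant → not permitted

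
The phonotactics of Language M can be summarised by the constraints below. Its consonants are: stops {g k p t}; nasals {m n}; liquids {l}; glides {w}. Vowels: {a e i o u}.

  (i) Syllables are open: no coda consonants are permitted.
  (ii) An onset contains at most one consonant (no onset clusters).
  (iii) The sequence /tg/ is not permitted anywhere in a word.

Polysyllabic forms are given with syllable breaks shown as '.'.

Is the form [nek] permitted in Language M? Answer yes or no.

[nek] — violates constraint (i): syllable 1 coda /k/ has 1 consonant (> 0) → not permitted

no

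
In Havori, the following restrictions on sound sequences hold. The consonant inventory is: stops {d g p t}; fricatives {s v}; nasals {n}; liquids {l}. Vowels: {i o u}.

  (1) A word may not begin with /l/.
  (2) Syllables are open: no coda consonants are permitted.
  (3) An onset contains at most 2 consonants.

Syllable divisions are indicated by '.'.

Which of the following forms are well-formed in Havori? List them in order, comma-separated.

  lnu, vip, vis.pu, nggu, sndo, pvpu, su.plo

su.plo

lnu — violates constraint 1: word begins with /l/ → ill-formed
vip — violates constraint 2: syllable 1 coda /p/ has 1 consonant (> 0) → ill-formed
vis.pu — violates constraint 2: syllable 1 coda /s/ has 1 consonant (> 0) → ill-formed
nggu — violates constraint 3: syllable 1 onset /ngg/ has 3 consonants (> 2) → ill-formed
sndo — violates constraint 3: syllable 1 onset /snd/ has 3 consonants (> 2) → ill-formed
pvpu — violates constraint 3: syllable 1 onset /pvp/ has 3 consonants (> 2) → ill-formed
su.plo — σ1 onset /s/, coda /∅/ ok; σ2 onset /pl/ (2C), coda /∅/ ok → well-formed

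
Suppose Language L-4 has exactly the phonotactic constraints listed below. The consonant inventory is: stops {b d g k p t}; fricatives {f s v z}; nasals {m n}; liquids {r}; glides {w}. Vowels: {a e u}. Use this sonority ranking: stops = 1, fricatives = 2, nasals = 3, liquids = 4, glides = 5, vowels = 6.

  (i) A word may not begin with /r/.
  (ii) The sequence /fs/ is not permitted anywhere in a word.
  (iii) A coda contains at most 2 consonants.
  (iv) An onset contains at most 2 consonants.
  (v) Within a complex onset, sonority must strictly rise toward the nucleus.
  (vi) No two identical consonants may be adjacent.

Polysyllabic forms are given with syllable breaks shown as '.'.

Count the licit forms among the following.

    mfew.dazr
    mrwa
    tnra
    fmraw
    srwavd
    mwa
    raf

mfew.dazr — violates constraint (v): syllable 1 onset /mf/: /m/ (nasal, 3) → /f/ (fricative, 2) does not rise → illicit
mrwa — violates constraint (iv): syllable 1 onset /mrw/ has 3 consonants (> 2) → illicit
tnra — violates constraint (iv): syllable 1 onset /tnr/ has 3 consonants (> 2) → illicit
fmraw — violates constraint (iv): syllable 1 onset /fmr/ has 3 consonants (> 2) → illicit
srwavd — violates constraint (iv): syllable 1 onset /srw/ has 3 consonants (> 2) → illicit
mwa — σ1 onset /mw/ (3→5 rises), coda /∅/ ok → licit
raf — violates constraint (i): word begins with /r/ → illicit
Licit: mwa → 1.

1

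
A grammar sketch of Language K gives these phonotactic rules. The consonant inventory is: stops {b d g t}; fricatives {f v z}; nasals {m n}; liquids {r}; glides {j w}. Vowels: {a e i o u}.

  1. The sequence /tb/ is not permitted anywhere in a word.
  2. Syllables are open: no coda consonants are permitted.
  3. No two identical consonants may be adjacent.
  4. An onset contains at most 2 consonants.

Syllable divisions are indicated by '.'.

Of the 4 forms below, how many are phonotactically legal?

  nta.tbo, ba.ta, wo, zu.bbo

nta.tbo — violates constraint 1: contains banned sequence /tb/ → phonotactically illegal
ba.ta — σ1 onset /b/, coda /∅/ ok; σ2 onset /t/, coda /∅/ ok → phonotactically legal
wo — σ1 onset /w/, coda /∅/ ok → phonotactically legal
zu.bbo — violates constraint 3: adjacent identical consonants /bb/ → phonotactically illegal
Phonotactically legal: ba.ta, wo → 2.

2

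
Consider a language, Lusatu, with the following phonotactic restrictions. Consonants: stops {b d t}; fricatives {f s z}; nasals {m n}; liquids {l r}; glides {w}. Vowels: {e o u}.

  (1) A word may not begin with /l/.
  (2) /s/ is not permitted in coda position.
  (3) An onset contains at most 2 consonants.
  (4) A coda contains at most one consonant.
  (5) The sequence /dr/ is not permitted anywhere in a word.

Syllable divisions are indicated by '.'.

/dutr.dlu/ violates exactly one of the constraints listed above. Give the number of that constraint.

/dutr.dlu/: syllable 1 coda /tr/ has 2 consonants (> 1).
This is a violation of constraint 4: "A coda contains at most one consonant."
The remaining constraints (1, 2, 3, 5) are satisfied.

4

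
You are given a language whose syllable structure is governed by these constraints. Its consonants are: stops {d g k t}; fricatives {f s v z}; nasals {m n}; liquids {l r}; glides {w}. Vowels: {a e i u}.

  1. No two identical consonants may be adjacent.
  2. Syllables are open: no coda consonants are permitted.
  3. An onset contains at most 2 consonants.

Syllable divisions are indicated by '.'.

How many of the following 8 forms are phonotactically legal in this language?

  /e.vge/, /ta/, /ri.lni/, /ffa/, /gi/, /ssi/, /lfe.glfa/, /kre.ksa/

5

/e.vge/ — σ1 onset /∅/, coda /∅/ ok; σ2 onset /vg/ (2C), coda /∅/ ok → phonotactically legal
/ta/ — σ1 onset /t/, coda /∅/ ok → phonotactically legal
/ri.lni/ — σ1 onset /r/, coda /∅/ ok; σ2 onset /ln/ (2C), coda /∅/ ok → phonotactically legal
/ffa/ — violates constraint 1: adjacent identical consonants /ff/ → phonotactically illegal
/gi/ — σ1 onset /g/, coda /∅/ ok → phonotactically legal
/ssi/ — violates constraint 1: adjacent identical consonants /ss/ → phonotactically illegal
/lfe.glfa/ — violates constraint 3: syllable 2 onset /glf/ has 3 consonants (> 2) → phonotactically illegal
/kre.ksa/ — σ1 onset /kr/ (2C), coda /∅/ ok; σ2 onset /ks/ (2C), coda /∅/ ok → phonotactically legal
Phonotactically legal: /e.vge/, /ta/, /ri.lni/, /gi/, /kre.ksa/ → 5.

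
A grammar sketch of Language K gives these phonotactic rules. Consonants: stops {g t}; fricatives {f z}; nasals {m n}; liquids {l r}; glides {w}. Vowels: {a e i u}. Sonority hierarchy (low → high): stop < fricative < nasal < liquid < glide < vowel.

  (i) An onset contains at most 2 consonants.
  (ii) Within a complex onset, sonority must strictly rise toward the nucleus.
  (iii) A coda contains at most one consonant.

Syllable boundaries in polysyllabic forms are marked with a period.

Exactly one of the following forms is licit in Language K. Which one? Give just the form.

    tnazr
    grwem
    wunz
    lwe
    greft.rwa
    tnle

tnazr — violates constraint (iii): syllable 1 coda /zr/ has 2 consonants (> 1) → illicit
grwem — violates constraint (i): syllable 1 onset /grw/ has 3 consonants (> 2) → illicit
wunz — violates constraint (iii): syllable 1 coda /nz/ has 2 consonants (> 1) → illicit
lwe — σ1 onset /lw/ (4→5 rises), coda /∅/ ok → licit
greft.rwa — violates constraint (iii): syllable 1 coda /ft/ has 2 consonants (> 1) → illicit
tnle — violates constraint (i): syllable 1 onset /tnl/ has 3 consonants (> 2) → illicit

lwe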